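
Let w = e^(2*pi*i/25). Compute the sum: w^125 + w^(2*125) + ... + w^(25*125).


Step 1: The sum sum_{j=1}^{n} w^(k*j) equals n if n | k, else 0.
Step 2: Here n = 25, k = 125
Step 3: Does n divide k? 25 | 125 -> True
Step 4: Sum = 25

25


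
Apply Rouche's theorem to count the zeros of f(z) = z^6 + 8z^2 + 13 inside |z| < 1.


Step 1: On |z| = 1 the three terms have sizes |z^6| = 1^6 = 1, |8z^2| = 8*1^2 = 8, |13| = 13
Step 2: The dominant term is g(z) = 13; let h(z) = z^6 + 8z^2 so f = g + h
Step 3: On |z| = 1: |g| = 13 and |h| <= 1 + 8 = 9
Step 4: Since 13 > 9, |h| < |g| on |z| = 1, so by Rouche f has the same number of zeros as g inside |z| < 1
Step 5: g(z) = 13 is a nonzero constant with no zeros inside |z| < 1. Answer = 0

0


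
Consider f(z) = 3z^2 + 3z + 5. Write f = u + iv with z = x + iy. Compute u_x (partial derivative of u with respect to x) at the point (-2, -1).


Step 1: f(z) = 3(x+iy)^2 + 3(x+iy) + 5
Step 2: u = 3(x^2 - y^2) + 3x + 5
Step 3: u_x = 6x + 3
Step 4: At (-2, -1): u_x = -12 + 3 = -9

-9


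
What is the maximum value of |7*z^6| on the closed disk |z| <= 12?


Step 1: On |z| = 12, |f(z)| = 7 * |z|^6 = 7 * 12^6
Step 2: By maximum modulus principle, maximum is on boundary.
Step 3: Maximum = 7 * 2985984 = 20901888

20901888


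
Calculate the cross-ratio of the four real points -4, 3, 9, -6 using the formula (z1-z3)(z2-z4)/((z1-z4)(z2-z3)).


Step 1: (z1-z3)(z2-z4) = (-13) * 9 = -117
Step 2: (z1-z4)(z2-z3) = 2 * (-6) = -12
Step 3: Cross-ratio = 117/12 = 39/4

39/4


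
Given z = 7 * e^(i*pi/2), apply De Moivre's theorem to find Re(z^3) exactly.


Step 1: By De Moivre's theorem, z^3 = 7^3 * e^(i*3*pi/2) = 343 * (cos(3*pi/2) + i*sin(3*pi/2))
Step 2: |z|^3 = 7^3 = 343
Step 3: The angle 3*pi/2 already lies in [0, 2*pi)
Step 4: cos(3*pi/2) = 0
Step 5: Re(z^3) = 343 * 0 = 0

0


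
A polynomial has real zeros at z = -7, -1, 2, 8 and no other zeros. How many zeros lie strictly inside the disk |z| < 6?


Step 1: Check each root:
  z = -7: |-7| = 7 >= 6
  z = -1: |-1| = 1 < 6
  z = 2: |2| = 2 < 6
  z = 8: |8| = 8 >= 6
Step 2: Count = 2

2


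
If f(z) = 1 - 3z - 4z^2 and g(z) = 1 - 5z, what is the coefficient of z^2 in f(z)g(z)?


Step 1: z^2 term in f*g comes from: (1)*(0) + (-3z)*(-5z) + (-4z^2)*(1)
Step 2: = 0 + 15 - 4
Step 3: = 11

11


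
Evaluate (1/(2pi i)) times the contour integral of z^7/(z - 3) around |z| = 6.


Step 1: f(z) = z^7, a = 3 is inside |z| = 6
Step 2: By Cauchy integral formula: (1/(2pi*i)) * integral = f(a)
Step 3: f(3) = 3^7 = 2187

2187


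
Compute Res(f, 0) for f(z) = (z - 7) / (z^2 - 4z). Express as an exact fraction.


Step 1: Q(z) = z^2 - 4z = (z)(z - 4)
Step 2: Q'(z) = 2z - 4
Step 3: Q'(0) = -4, P(0) = -7
Step 4: Res = P(0)/Q'(0) = -7/(-4) = 7/4

7/4


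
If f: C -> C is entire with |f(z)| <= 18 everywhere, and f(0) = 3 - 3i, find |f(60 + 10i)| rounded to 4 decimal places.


Step 1: By Liouville's theorem, a bounded entire function is constant.
Step 2: f(z) = f(0) = 3 - 3i for all z.
Step 3: |f(w)| = |3 - 3i| = sqrt(9 + 9)
Step 4: = 4.2426

4.2426


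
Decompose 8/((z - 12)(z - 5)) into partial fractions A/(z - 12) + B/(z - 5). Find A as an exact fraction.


Step 1: Multiply both sides by (z - 12) and set z = 12
Step 2: A = 8 / (12 - 5)
Step 3: A = 8 / 7
Step 4: A = 8/7

8/7


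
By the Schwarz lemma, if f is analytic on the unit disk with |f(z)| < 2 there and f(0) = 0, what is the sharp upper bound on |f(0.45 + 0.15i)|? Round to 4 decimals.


Step 1: g = f/2 maps D -> D with g(0) = 0, so by the Schwarz lemma |g(z)| <= |z|, i.e. |f(z)| <= 2|z|; this is sharp (f(z) = 2z).
Step 2: |z0|^2 = 0.45^2 + 0.15^2 = 0.225
Step 3: |z0| = sqrt(0.225) = 0.474342
Step 4: Best bound = 2 * |z0| = 2 * 0.474342 = 0.9487

0.9487


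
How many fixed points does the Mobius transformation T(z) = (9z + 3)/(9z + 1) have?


Step 1: Fixed points satisfy T(z) = z
Step 2: 9z^2 - 8z - 3 = 0
Step 3: Discriminant = (-8)^2 - 4*9*(-3) = 172
Step 4: Number of fixed points = 2

2


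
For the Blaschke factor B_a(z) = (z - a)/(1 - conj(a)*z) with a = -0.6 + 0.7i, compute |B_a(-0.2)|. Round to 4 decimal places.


Step 1: Numerator z0 - a = -0.2 - (-0.6 + 0.7i) = 0.4 - 0.7i
Step 2: Denominator 1 - conj(a)*z0 = 1 - (-0.6 - 0.7i)*(-0.2) = 0.88 - 0.14i
Step 3: |z0 - a|^2 = 0.4^2 + (-0.7)^2 = 0.65; |1 - conj(a)*z0|^2 = 0.88^2 + (-0.14)^2 = 0.794
Step 4: |B_a(-0.2)| = sqrt(0.65 / 0.794) = sqrt(0.81864)
Step 5: = 0.9048

0.9048


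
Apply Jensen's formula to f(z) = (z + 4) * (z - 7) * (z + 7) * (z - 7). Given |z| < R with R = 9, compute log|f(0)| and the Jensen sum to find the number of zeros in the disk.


Jensen's formula: (1/2pi)*integral log|f(Re^it)|dt = log|f(0)| + sum_{|a_k|<R} log(R/|a_k|)
Step 1: f(0) = 4 * (-7) * 7 * (-7) = 1372
Step 2: log|f(0)| = log|-4| + log|7| + log|-7| + log|7| = 7.224
Step 3: Zeros inside |z| < 9: -4, 7, -7, 7
Step 4: Jensen sum = log(9/4) + log(9/7) + log(9/7) + log(9/7) = 1.5649
Step 5: n(R) = number of terms in the Jensen sum = count of zeros inside |z| < 9 = 4

4


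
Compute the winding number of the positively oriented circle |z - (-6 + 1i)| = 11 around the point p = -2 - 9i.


Step 1: Center c = (-6, 1), radius = 11
Step 2: |p - c|^2 = 4^2 + (-10)^2 = 116
Step 3: r^2 = 121
Step 4: |p-c| < r so winding number = 1

1


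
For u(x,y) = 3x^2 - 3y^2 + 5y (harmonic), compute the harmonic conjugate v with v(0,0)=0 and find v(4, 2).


Step 1: v_x = -u_y = 6y - 5
Step 2: v_y = u_x = 6x + 0
Step 3: v = 6xy - 5x + C
Step 4: v(0,0) = 0 => C = 0
Step 5: v(4, 2) = 28

28


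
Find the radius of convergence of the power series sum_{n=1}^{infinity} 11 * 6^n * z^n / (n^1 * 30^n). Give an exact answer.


Step 1: General term a_n = 11 * 6^n / (n^1 * 30^n)
Step 2: By the root test, |a_n|^(1/n) = 11^(1/n) * 6 / (n^(1/n) * 30) -> 6/30 as n -> infinity (since 11^(1/n) -> 1 and n^(1/n) -> 1)
Step 3: R = 1/lim|a_n|^(1/n) = 30/6 = 5

5


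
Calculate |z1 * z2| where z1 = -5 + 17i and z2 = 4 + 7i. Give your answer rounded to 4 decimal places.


Step 1: |z1| = sqrt((-5)^2 + 17^2) = sqrt(314)
Step 2: |z2| = sqrt(4^2 + 7^2) = sqrt(65)
Step 3: |z1*z2| = |z1|*|z2| = sqrt(314) * sqrt(65) = sqrt(314 * 65) = sqrt(20410)
Step 4: = 142.8636

142.8636


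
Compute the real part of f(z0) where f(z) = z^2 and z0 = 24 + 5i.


Step 1: z0 = 24 + 5i
Step 2: z0^2 = 24^2 - 5^2 + 240i
Step 3: real part = 576 - 25 = 551

551


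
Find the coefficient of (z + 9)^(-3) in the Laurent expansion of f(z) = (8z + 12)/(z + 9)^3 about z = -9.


Step 1: Write the numerator in powers of (z + 9): 8z + 12 = 8(z + 9) + (8*(-9) + 12) = 8(z + 9) - 60
Step 2: Divide by (z + 9)^3: f(z) = -60(z + 9)^(-3) + 8(z + 9)^(-2)
Step 3: This finite sum is the Laurent series of f about z = -9.
Step 4: Coefficient of (z + 9)^(-3) = 8*(-9) + 12 = -60

-60


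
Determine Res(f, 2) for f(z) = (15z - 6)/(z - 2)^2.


Step 1: Pole of order 2 at z = 2
Step 2: Res = lim d/dz [(z - 2)^2 * f(z)] as z -> 2
Step 3: (z - 2)^2 * f(z) = 15z - 6
Step 4: d/dz[15z - 6] = 15

15


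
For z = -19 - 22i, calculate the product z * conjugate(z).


Step 1: conj(z) = -19 + 22i
Step 2: z * conj(z) = (-19)^2 + (-22)^2
Step 3: = 361 + 484 = 845

845


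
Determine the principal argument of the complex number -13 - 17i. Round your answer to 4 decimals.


Step 1: z = -13 - 17i
Step 2: arg(z) = atan2(-17, -13)
Step 3: arg(z) = -2.2236

-2.2236


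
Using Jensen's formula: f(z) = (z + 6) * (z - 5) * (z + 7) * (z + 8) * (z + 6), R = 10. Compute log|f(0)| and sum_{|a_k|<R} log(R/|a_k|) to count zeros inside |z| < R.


Jensen's formula: (1/2pi)*integral log|f(Re^it)|dt = log|f(0)| + sum_{|a_k|<R} log(R/|a_k|)
Step 1: f(0) = 6 * (-5) * 7 * 8 * 6 = -10080
Step 2: log|f(0)| = log|-6| + log|5| + log|-7| + log|-8| + log|-6| = 9.2183
Step 3: Zeros inside |z| < 10: -6, 5, -7, -8, -6
Step 4: Jensen sum = log(10/6) + log(10/5) + log(10/7) + log(10/8) + log(10/6) = 2.2946
Step 5: n(R) = number of terms in the Jensen sum = count of zeros inside |z| < 10 = 5

5


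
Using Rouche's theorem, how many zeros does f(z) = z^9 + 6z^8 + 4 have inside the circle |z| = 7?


Step 1: On |z| = 7 the three terms have sizes |z^9| = 7^9 = 40353607, |6z^8| = 6*7^8 = 34588806, |4| = 4
Step 2: The dominant term is g(z) = z^9; let h(z) = 6z^8 + 4 so f = g + h
Step 3: On |z| = 7: |g| = 40353607 and |h| <= 34588806 + 4 = 34588810
Step 4: Since 40353607 > 34588810, |h| < |g| on |z| = 7, so by Rouche f has the same number of zeros as g inside |z| < 7
Step 5: g(z) = z^9 has 9 zeros (all at the origin) inside |z| < 7. Answer = 9

9


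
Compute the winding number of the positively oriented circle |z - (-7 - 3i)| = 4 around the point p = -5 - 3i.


Step 1: Center c = (-7, -3), radius = 4
Step 2: |p - c|^2 = 2^2 + 0^2 = 4
Step 3: r^2 = 16
Step 4: |p-c| < r so winding number = 1

1


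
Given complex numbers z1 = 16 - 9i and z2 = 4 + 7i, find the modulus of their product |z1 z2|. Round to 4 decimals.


Step 1: |z1| = sqrt(16^2 + (-9)^2) = sqrt(337)
Step 2: |z2| = sqrt(4^2 + 7^2) = sqrt(65)
Step 3: |z1*z2| = |z1|*|z2| = sqrt(337) * sqrt(65) = sqrt(337 * 65) = sqrt(21905)
Step 4: = 148.0034

148.0034


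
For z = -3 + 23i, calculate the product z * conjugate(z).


Step 1: conj(z) = -3 - 23i
Step 2: z * conj(z) = (-3)^2 + 23^2
Step 3: = 9 + 529 = 538

538


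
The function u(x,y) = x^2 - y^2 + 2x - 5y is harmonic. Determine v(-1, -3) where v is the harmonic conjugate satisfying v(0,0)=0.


Step 1: v_x = -u_y = 2y + 5
Step 2: v_y = u_x = 2x + 2
Step 3: v = 2xy + 5x + 2y + C
Step 4: v(0,0) = 0 => C = 0
Step 5: v(-1, -3) = -5

-5


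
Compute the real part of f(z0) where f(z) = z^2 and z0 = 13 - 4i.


Step 1: z0 = 13 - 4i
Step 2: z0^2 = 13^2 - (-4)^2 - 104i
Step 3: real part = 169 - 16 = 153

153


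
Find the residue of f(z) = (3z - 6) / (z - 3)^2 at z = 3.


Step 1: Pole of order 2 at z = 3
Step 2: Res = lim d/dz [(z - 3)^2 * f(z)] as z -> 3
Step 3: (z - 3)^2 * f(z) = 3z - 6
Step 4: d/dz[3z - 6] = 3

3


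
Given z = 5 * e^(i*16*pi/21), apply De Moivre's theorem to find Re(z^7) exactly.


Step 1: By De Moivre's theorem, z^7 = 5^7 * e^(i*7*16*pi/21) = 78125 * (cos(16*pi/3) + i*sin(16*pi/3))
Step 2: |z|^7 = 5^7 = 78125
Step 3: Reduce the angle mod 2*pi: 16*pi/3 - 4*pi = 4*pi/3
Step 4: cos(4*pi/3) = -1/2
Step 5: Re(z^7) = 78125 * (-1/2) = -78125/2

-78125/2


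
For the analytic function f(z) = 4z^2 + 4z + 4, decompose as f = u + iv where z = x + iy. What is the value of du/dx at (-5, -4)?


Step 1: f(z) = 4(x+iy)^2 + 4(x+iy) + 4
Step 2: u = 4(x^2 - y^2) + 4x + 4
Step 3: u_x = 8x + 4
Step 4: At (-5, -4): u_x = -40 + 4 = -36

-36


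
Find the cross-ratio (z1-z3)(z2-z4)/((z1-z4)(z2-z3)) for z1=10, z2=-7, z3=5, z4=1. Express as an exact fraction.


Step 1: (z1-z3)(z2-z4) = 5 * (-8) = -40
Step 2: (z1-z4)(z2-z3) = 9 * (-12) = -108
Step 3: Cross-ratio = 40/108 = 10/27

10/27


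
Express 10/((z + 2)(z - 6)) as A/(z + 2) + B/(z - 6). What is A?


Step 1: Multiply both sides by (z + 2) and set z = -2
Step 2: A = 10 / (-2 - 6)
Step 3: A = 10 / (-8)
Step 4: A = -5/4

-5/4


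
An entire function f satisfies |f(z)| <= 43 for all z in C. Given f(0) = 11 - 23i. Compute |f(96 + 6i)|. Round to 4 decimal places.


Step 1: By Liouville's theorem, a bounded entire function is constant.
Step 2: f(z) = f(0) = 11 - 23i for all z.
Step 3: |f(w)| = |11 - 23i| = sqrt(121 + 529)
Step 4: = 25.4951

25.4951


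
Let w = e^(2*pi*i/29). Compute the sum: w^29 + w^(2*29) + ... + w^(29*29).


Step 1: The sum sum_{j=1}^{n} w^(k*j) equals n if n | k, else 0.
Step 2: Here n = 29, k = 29
Step 3: Does n divide k? 29 | 29 -> True
Step 4: Sum = 29

29


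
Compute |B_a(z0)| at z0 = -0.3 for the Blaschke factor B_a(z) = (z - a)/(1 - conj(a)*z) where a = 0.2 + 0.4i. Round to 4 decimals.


Step 1: Numerator z0 - a = -0.3 - (0.2 + 0.4i) = -0.5 - 0.4i
Step 2: Denominator 1 - conj(a)*z0 = 1 - (0.2 - 0.4i)*(-0.3) = 1.06 - 0.12i
Step 3: |z0 - a|^2 = (-0.5)^2 + (-0.4)^2 = 0.41; |1 - conj(a)*z0|^2 = 1.06^2 + (-0.12)^2 = 1.138
Step 4: |B_a(-0.3)| = sqrt(0.41 / 1.138) = sqrt(0.360281)
Step 5: = 0.6002

0.6002


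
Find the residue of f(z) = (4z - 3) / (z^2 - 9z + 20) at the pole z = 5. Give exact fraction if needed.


Step 1: Q(z) = z^2 - 9z + 20 = (z - 5)(z - 4)
Step 2: Q'(z) = 2z - 9
Step 3: Q'(5) = 1, P(5) = 17
Step 4: Res = P(5)/Q'(5) = 17/1 = 17

17


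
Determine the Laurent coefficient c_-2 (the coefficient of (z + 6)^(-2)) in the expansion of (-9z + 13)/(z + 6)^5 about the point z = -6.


Step 1: Write the numerator in powers of (z + 6): -9z + 13 = -9(z + 6) + (-9*(-6) + 13) = -9(z + 6) + 67
Step 2: Divide by (z + 6)^5: f(z) = 67(z + 6)^(-5) - 9(z + 6)^(-4)
Step 3: This finite sum is the Laurent series of f about z = -6.
Step 4: Only the powers -5 and -4 appear, so the coefficient of (z + 6)^(-2) = 0

0


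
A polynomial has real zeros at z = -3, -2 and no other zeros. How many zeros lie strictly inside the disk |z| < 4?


Step 1: Check each root:
  z = -3: |-3| = 3 < 4
  z = -2: |-2| = 2 < 4
Step 2: Count = 2

2


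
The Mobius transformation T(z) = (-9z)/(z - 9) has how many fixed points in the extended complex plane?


Step 1: Fixed points satisfy T(z) = z
Step 2: z^2 = 0
Step 3: Discriminant = 0^2 - 4*1*0 = 0
Step 4: Number of fixed points = 1

1


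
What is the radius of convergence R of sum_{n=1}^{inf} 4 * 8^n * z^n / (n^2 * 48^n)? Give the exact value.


Step 1: General term a_n = 4 * 8^n / (n^2 * 48^n)
Step 2: By the root test, |a_n|^(1/n) = 4^(1/n) * 8 / (n^(2/n) * 48) -> 8/48 as n -> infinity (since 4^(1/n) -> 1 and n^(2/n) -> 1)
Step 3: R = 1/lim|a_n|^(1/n) = 48/8 = 6

6


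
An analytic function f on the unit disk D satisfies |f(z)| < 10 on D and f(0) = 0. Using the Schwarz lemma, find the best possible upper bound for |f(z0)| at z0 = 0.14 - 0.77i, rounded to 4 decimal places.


Step 1: g = f/10 maps D -> D with g(0) = 0, so by the Schwarz lemma |g(z)| <= |z|, i.e. |f(z)| <= 10|z|; this is sharp (f(z) = 10z).
Step 2: |z0|^2 = 0.14^2 + (-0.77)^2 = 0.6125
Step 3: |z0| = sqrt(0.6125) = 0.782624
Step 4: Best bound = 10 * |z0| = 10 * 0.782624 = 7.8262

7.8262


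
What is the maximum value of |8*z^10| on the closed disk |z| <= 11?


Step 1: On |z| = 11, |f(z)| = 8 * |z|^10 = 8 * 11^10
Step 2: By maximum modulus principle, maximum is on boundary.
Step 3: Maximum = 8 * 25937424601 = 207499396808

207499396808


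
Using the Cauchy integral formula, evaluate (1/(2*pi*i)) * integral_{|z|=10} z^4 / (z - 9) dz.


Step 1: f(z) = z^4, a = 9 is inside |z| = 10
Step 2: By Cauchy integral formula: (1/(2pi*i)) * integral = f(a)
Step 3: f(9) = 9^4 = 6561

6561


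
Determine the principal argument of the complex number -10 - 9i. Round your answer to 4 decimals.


Step 1: z = -10 - 9i
Step 2: arg(z) = atan2(-9, -10)
Step 3: arg(z) = -2.4088

-2.4088


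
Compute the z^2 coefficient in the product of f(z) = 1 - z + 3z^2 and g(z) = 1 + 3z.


Step 1: z^2 term in f*g comes from: (1)*(0) + (-z)*(3z) + (3z^2)*(1)
Step 2: = 0 - 3 + 3
Step 3: = 0

0


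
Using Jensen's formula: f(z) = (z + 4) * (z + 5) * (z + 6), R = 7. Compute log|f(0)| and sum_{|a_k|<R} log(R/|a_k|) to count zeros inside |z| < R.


Jensen's formula: (1/2pi)*integral log|f(Re^it)|dt = log|f(0)| + sum_{|a_k|<R} log(R/|a_k|)
Step 1: f(0) = 4 * 5 * 6 = 120
Step 2: log|f(0)| = log|-4| + log|-5| + log|-6| = 4.7875
Step 3: Zeros inside |z| < 7: -4, -5, -6
Step 4: Jensen sum = log(7/4) + log(7/5) + log(7/6) = 1.0502
Step 5: n(R) = number of terms in the Jensen sum = count of zeros inside |z| < 7 = 3

3


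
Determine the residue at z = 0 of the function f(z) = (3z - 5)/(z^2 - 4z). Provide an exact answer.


Step 1: Q(z) = z^2 - 4z = (z)(z - 4)
Step 2: Q'(z) = 2z - 4
Step 3: Q'(0) = -4, P(0) = -5
Step 4: Res = P(0)/Q'(0) = -5/(-4) = 5/4

5/4


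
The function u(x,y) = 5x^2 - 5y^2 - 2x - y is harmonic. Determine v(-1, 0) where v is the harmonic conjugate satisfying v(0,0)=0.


Step 1: v_x = -u_y = 10y + 1
Step 2: v_y = u_x = 10x - 2
Step 3: v = 10xy + x - 2y + C
Step 4: v(0,0) = 0 => C = 0
Step 5: v(-1, 0) = -1

-1


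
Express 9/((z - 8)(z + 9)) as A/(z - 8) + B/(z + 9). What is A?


Step 1: Multiply both sides by (z - 8) and set z = 8
Step 2: A = 9 / (8 + 9)
Step 3: A = 9 / 17
Step 4: A = 9/17

9/17


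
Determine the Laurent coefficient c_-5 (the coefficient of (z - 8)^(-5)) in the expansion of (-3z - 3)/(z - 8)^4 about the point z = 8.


Step 1: Write the numerator in powers of (z - 8): -3z - 3 = -3(z - 8) + (-3*8 - 3) = -3(z - 8) - 27
Step 2: Divide by (z - 8)^4: f(z) = -27(z - 8)^(-4) - 3(z - 8)^(-3)
Step 3: This finite sum is the Laurent series of f about z = 8.
Step 4: Only the powers -4 and -3 appear, so the coefficient of (z - 8)^(-5) = 0

0


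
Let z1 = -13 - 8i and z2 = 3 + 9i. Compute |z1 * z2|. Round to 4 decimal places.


Step 1: |z1| = sqrt((-13)^2 + (-8)^2) = sqrt(233)
Step 2: |z2| = sqrt(3^2 + 9^2) = sqrt(90)
Step 3: |z1*z2| = |z1|*|z2| = sqrt(233) * sqrt(90) = sqrt(233 * 90) = sqrt(20970)
Step 4: = 144.8102

144.8102


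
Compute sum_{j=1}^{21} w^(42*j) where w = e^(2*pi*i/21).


Step 1: The sum sum_{j=1}^{n} w^(k*j) equals n if n | k, else 0.
Step 2: Here n = 21, k = 42
Step 3: Does n divide k? 21 | 42 -> True
Step 4: Sum = 21

21


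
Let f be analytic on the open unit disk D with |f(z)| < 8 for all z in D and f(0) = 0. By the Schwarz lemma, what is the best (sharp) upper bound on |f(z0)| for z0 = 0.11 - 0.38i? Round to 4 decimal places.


Step 1: g = f/8 maps D -> D with g(0) = 0, so by the Schwarz lemma |g(z)| <= |z|, i.e. |f(z)| <= 8|z|; this is sharp (f(z) = 8z).
Step 2: |z0|^2 = 0.11^2 + (-0.38)^2 = 0.1565
Step 3: |z0| = sqrt(0.1565) = 0.395601
Step 4: Best bound = 8 * |z0| = 8 * 0.395601 = 3.1648

3.1648


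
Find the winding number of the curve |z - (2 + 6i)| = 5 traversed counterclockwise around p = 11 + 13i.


Step 1: Center c = (2, 6), radius = 5
Step 2: |p - c|^2 = 9^2 + 7^2 = 130
Step 3: r^2 = 25
Step 4: |p-c| > r so winding number = 0

0


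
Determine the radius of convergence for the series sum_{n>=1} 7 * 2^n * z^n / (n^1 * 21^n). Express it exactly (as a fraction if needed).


Step 1: General term a_n = 7 * 2^n / (n^1 * 21^n)
Step 2: By the root test, |a_n|^(1/n) = 7^(1/n) * 2 / (n^(1/n) * 21) -> 2/21 as n -> infinity (since 7^(1/n) -> 1 and n^(1/n) -> 1)
Step 3: R = 1/lim|a_n|^(1/n) = 21/2

21/2


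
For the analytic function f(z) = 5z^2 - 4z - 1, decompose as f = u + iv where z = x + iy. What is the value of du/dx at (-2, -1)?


Step 1: f(z) = 5(x+iy)^2 - 4(x+iy) - 1
Step 2: u = 5(x^2 - y^2) - 4x - 1
Step 3: u_x = 10x - 4
Step 4: At (-2, -1): u_x = -20 - 4 = -24

-24


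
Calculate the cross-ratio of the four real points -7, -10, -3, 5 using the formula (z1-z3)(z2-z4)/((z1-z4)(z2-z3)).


Step 1: (z1-z3)(z2-z4) = (-4) * (-15) = 60
Step 2: (z1-z4)(z2-z3) = (-12) * (-7) = 84
Step 3: Cross-ratio = 60/84 = 5/7

5/7


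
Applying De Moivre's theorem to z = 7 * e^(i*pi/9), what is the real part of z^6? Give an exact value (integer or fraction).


Step 1: By De Moivre's theorem, z^6 = 7^6 * e^(i*6*pi/9) = 117649 * (cos(2*pi/3) + i*sin(2*pi/3))
Step 2: |z|^6 = 7^6 = 117649
Step 3: The angle 2*pi/3 already lies in [0, 2*pi)
Step 4: cos(2*pi/3) = -1/2
Step 5: Re(z^6) = 117649 * (-1/2) = -117649/2

-117649/2


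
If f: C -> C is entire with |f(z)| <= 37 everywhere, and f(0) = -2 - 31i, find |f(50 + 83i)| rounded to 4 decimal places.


Step 1: By Liouville's theorem, a bounded entire function is constant.
Step 2: f(z) = f(0) = -2 - 31i for all z.
Step 3: |f(w)| = |-2 - 31i| = sqrt(4 + 961)
Step 4: = 31.0644

31.0644


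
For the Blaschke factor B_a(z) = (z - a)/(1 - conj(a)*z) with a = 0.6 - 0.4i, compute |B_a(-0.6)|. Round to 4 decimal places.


Step 1: Numerator z0 - a = -0.6 - (0.6 - 0.4i) = -1.2 + 0.4i
Step 2: Denominator 1 - conj(a)*z0 = 1 - (0.6 + 0.4i)*(-0.6) = 1.36 + 0.24i
Step 3: |z0 - a|^2 = (-1.2)^2 + 0.4^2 = 1.6; |1 - conj(a)*z0|^2 = 1.36^2 + 0.24^2 = 1.9072
Step 4: |B_a(-0.6)| = sqrt(1.6 / 1.9072) = sqrt(0.838926)
Step 5: = 0.9159

0.9159


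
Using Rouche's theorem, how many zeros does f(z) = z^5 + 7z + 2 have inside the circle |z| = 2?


Step 1: On |z| = 2 the three terms have sizes |z^5| = 2^5 = 32, |7z| = 7*2 = 14, |2| = 2
Step 2: The dominant term is g(z) = z^5; let h(z) = 7z + 2 so f = g + h
Step 3: On |z| = 2: |g| = 32 and |h| <= 14 + 2 = 16
Step 4: Since 32 > 16, |h| < |g| on |z| = 2, so by Rouche f has the same number of zeros as g inside |z| < 2
Step 5: g(z) = z^5 has 5 zeros (all at the origin) inside |z| < 2. Answer = 5

5


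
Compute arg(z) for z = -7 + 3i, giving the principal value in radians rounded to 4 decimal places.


Step 1: z = -7 + 3i
Step 2: arg(z) = atan2(3, -7)
Step 3: arg(z) = 2.7367

2.7367


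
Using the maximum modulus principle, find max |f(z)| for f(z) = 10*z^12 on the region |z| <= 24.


Step 1: On |z| = 24, |f(z)| = 10 * |z|^12 = 10 * 24^12
Step 2: By maximum modulus principle, maximum is on boundary.
Step 3: Maximum = 10 * 36520347436056576 = 365203474360565760

365203474360565760


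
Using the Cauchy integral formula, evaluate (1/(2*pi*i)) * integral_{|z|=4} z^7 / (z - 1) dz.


Step 1: f(z) = z^7, a = 1 is inside |z| = 4
Step 2: By Cauchy integral formula: (1/(2pi*i)) * integral = f(a)
Step 3: f(1) = 1^7 = 1

1


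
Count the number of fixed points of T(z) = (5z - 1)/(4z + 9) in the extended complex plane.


Step 1: Fixed points satisfy T(z) = z
Step 2: 4z^2 + 4z + 1 = 0
Step 3: Discriminant = 4^2 - 4*4*1 = 0
Step 4: Number of fixed points = 1

1


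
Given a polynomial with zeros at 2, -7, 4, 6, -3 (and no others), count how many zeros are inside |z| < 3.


Step 1: Check each root:
  z = 2: |2| = 2 < 3
  z = -7: |-7| = 7 >= 3
  z = 4: |4| = 4 >= 3
  z = 6: |6| = 6 >= 3
  z = -3: |-3| = 3 >= 3
Step 2: Count = 1

1


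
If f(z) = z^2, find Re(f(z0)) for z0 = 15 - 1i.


Step 1: z0 = 15 - 1i
Step 2: z0^2 = 15^2 - (-1)^2 - 30i
Step 3: real part = 225 - 1 = 224

224


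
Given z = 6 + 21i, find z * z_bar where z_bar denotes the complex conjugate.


Step 1: conj(z) = 6 - 21i
Step 2: z * conj(z) = 6^2 + 21^2
Step 3: = 36 + 441 = 477

477


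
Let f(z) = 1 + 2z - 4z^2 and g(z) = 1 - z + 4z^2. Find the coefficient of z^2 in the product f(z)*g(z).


Step 1: z^2 term in f*g comes from: (1)*(4z^2) + (2z)*(-z) + (-4z^2)*(1)
Step 2: = 4 - 2 - 4
Step 3: = -2

-2


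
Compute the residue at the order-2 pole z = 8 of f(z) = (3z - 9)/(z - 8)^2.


Step 1: Pole of order 2 at z = 8
Step 2: Res = lim d/dz [(z - 8)^2 * f(z)] as z -> 8
Step 3: (z - 8)^2 * f(z) = 3z - 9
Step 4: d/dz[3z - 9] = 3

3


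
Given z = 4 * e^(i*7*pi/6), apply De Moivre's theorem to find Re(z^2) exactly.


Step 1: By De Moivre's theorem, z^2 = 4^2 * e^(i*2*7*pi/6) = 16 * (cos(7*pi/3) + i*sin(7*pi/3))
Step 2: |z|^2 = 4^2 = 16
Step 3: Reduce the angle mod 2*pi: 7*pi/3 - 2*pi = pi/3
Step 4: cos(pi/3) = 1/2
Step 5: Re(z^2) = 16 * 1/2 = 8

8


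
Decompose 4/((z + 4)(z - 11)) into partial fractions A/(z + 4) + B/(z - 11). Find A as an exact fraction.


Step 1: Multiply both sides by (z + 4) and set z = -4
Step 2: A = 4 / (-4 - 11)
Step 3: A = 4 / (-15)
Step 4: A = -4/15

-4/15


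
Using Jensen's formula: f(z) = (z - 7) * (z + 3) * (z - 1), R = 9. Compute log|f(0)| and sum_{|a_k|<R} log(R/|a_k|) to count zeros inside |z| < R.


Jensen's formula: (1/2pi)*integral log|f(Re^it)|dt = log|f(0)| + sum_{|a_k|<R} log(R/|a_k|)
Step 1: f(0) = (-7) * 3 * (-1) = 21
Step 2: log|f(0)| = log|7| + log|-3| + log|1| = 3.0445
Step 3: Zeros inside |z| < 9: 7, -3, 1
Step 4: Jensen sum = log(9/7) + log(9/3) + log(9/1) = 3.5472
Step 5: n(R) = number of terms in the Jensen sum = count of zeros inside |z| < 9 = 3

3


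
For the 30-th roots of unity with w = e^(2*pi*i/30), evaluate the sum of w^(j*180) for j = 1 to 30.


Step 1: The sum sum_{j=1}^{n} w^(k*j) equals n if n | k, else 0.
Step 2: Here n = 30, k = 180
Step 3: Does n divide k? 30 | 180 -> True
Step 4: Sum = 30

30


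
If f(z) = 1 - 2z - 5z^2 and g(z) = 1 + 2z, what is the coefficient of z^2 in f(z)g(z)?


Step 1: z^2 term in f*g comes from: (1)*(0) + (-2z)*(2z) + (-5z^2)*(1)
Step 2: = 0 - 4 - 5
Step 3: = -9

-9


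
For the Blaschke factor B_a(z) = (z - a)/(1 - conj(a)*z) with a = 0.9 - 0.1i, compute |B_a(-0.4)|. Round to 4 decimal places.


Step 1: Numerator z0 - a = -0.4 - (0.9 - 0.1i) = -1.3 + 0.1i
Step 2: Denominator 1 - conj(a)*z0 = 1 - (0.9 + 0.1i)*(-0.4) = 1.36 + 0.04i
Step 3: |z0 - a|^2 = (-1.3)^2 + 0.1^2 = 1.7; |1 - conj(a)*z0|^2 = 1.36^2 + 0.04^2 = 1.8512
Step 4: |B_a(-0.4)| = sqrt(1.7 / 1.8512) = sqrt(0.918323)
Step 5: = 0.9583

0.9583


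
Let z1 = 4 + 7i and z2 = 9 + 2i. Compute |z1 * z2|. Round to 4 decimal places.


Step 1: |z1| = sqrt(4^2 + 7^2) = sqrt(65)
Step 2: |z2| = sqrt(9^2 + 2^2) = sqrt(85)
Step 3: |z1*z2| = |z1|*|z2| = sqrt(65) * sqrt(85) = sqrt(65 * 85) = sqrt(5525)
Step 4: = 74.3303

74.3303


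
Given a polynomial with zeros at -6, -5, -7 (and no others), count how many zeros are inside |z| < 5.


Step 1: Check each root:
  z = -6: |-6| = 6 >= 5
  z = -5: |-5| = 5 >= 5
  z = -7: |-7| = 7 >= 5
Step 2: Count = 0

0


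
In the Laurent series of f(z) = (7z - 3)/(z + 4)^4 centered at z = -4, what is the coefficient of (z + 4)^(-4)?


Step 1: Write the numerator in powers of (z + 4): 7z - 3 = 7(z + 4) + (7*(-4) - 3) = 7(z + 4) - 31
Step 2: Divide by (z + 4)^4: f(z) = -31(z + 4)^(-4) + 7(z + 4)^(-3)
Step 3: This finite sum is the Laurent series of f about z = -4.
Step 4: Coefficient of (z + 4)^(-4) = 7*(-4) - 3 = -31

-31


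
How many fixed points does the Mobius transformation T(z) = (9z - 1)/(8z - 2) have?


Step 1: Fixed points satisfy T(z) = z
Step 2: 8z^2 - 11z + 1 = 0
Step 3: Discriminant = (-11)^2 - 4*8*1 = 89
Step 4: Number of fixed points = 2

2


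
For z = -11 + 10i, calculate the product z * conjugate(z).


Step 1: conj(z) = -11 - 10i
Step 2: z * conj(z) = (-11)^2 + 10^2
Step 3: = 121 + 100 = 221

221


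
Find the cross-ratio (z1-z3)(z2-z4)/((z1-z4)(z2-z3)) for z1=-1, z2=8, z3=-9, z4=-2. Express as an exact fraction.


Step 1: (z1-z3)(z2-z4) = 8 * 10 = 80
Step 2: (z1-z4)(z2-z3) = 1 * 17 = 17
Step 3: Cross-ratio = 80/17 = 80/17

80/17


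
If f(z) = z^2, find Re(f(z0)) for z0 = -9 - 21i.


Step 1: z0 = -9 - 21i
Step 2: z0^2 = (-9)^2 - (-21)^2 + 378i
Step 3: real part = 81 - 441 = -360

-360


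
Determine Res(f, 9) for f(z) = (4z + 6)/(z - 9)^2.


Step 1: Pole of order 2 at z = 9
Step 2: Res = lim d/dz [(z - 9)^2 * f(z)] as z -> 9
Step 3: (z - 9)^2 * f(z) = 4z + 6
Step 4: d/dz[4z + 6] = 4

4


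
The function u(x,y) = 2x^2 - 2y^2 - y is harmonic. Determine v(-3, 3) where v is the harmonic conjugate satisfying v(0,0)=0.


Step 1: v_x = -u_y = 4y + 1
Step 2: v_y = u_x = 4x + 0
Step 3: v = 4xy + x + C
Step 4: v(0,0) = 0 => C = 0
Step 5: v(-3, 3) = -39

-39


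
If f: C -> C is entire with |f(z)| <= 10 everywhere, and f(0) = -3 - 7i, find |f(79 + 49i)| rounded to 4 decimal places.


Step 1: By Liouville's theorem, a bounded entire function is constant.
Step 2: f(z) = f(0) = -3 - 7i for all z.
Step 3: |f(w)| = |-3 - 7i| = sqrt(9 + 49)
Step 4: = 7.6158

7.6158


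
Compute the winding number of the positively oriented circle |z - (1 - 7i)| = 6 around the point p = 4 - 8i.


Step 1: Center c = (1, -7), radius = 6
Step 2: |p - c|^2 = 3^2 + (-1)^2 = 10
Step 3: r^2 = 36
Step 4: |p-c| < r so winding number = 1

1


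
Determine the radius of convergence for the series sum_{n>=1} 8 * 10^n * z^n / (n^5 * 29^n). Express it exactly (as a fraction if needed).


Step 1: General term a_n = 8 * 10^n / (n^5 * 29^n)
Step 2: By the root test, |a_n|^(1/n) = 8^(1/n) * 10 / (n^(5/n) * 29) -> 10/29 as n -> infinity (since 8^(1/n) -> 1 and n^(5/n) -> 1)
Step 3: R = 1/lim|a_n|^(1/n) = 29/10

29/10


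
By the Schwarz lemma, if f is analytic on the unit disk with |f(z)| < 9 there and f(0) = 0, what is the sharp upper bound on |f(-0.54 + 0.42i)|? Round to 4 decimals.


Step 1: g = f/9 maps D -> D with g(0) = 0, so by the Schwarz lemma |g(z)| <= |z|, i.e. |f(z)| <= 9|z|; this is sharp (f(z) = 9z).
Step 2: |z0|^2 = (-0.54)^2 + 0.42^2 = 0.468
Step 3: |z0| = sqrt(0.468) = 0.684105
Step 4: Best bound = 9 * |z0| = 9 * 0.684105 = 6.1569

6.1569


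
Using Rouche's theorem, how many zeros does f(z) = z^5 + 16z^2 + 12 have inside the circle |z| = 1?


Step 1: On |z| = 1 the three terms have sizes |z^5| = 1^5 = 1, |16z^2| = 16*1^2 = 16, |12| = 12
Step 2: The dominant term is g(z) = 16z^2; let h(z) = z^5 + 12 so f = g + h
Step 3: On |z| = 1: |g| = 16 and |h| <= 1 + 12 = 13
Step 4: Since 16 > 13, |h| < |g| on |z| = 1, so by Rouche f has the same number of zeros as g inside |z| < 1
Step 5: g(z) = 16z^2 has 2 zeros (at the origin, multiplicity 2) inside |z| < 1. Answer = 2

2


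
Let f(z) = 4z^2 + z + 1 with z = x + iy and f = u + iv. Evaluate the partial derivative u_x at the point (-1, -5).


Step 1: f(z) = 4(x+iy)^2 + (x+iy) + 1
Step 2: u = 4(x^2 - y^2) + x + 1
Step 3: u_x = 8x + 1
Step 4: At (-1, -5): u_x = -8 + 1 = -7

-7


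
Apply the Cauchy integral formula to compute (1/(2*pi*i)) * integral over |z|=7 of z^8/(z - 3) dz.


Step 1: f(z) = z^8, a = 3 is inside |z| = 7
Step 2: By Cauchy integral formula: (1/(2pi*i)) * integral = f(a)
Step 3: f(3) = 3^8 = 6561

6561


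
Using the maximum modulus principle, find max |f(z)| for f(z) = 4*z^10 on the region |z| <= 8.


Step 1: On |z| = 8, |f(z)| = 4 * |z|^10 = 4 * 8^10
Step 2: By maximum modulus principle, maximum is on boundary.
Step 3: Maximum = 4 * 1073741824 = 4294967296

4294967296


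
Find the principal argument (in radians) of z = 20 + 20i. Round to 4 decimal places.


Step 1: z = 20 + 20i
Step 2: arg(z) = atan2(20, 20)
Step 3: arg(z) = 0.7854

0.7854


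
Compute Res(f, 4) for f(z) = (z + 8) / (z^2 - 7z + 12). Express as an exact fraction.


Step 1: Q(z) = z^2 - 7z + 12 = (z - 4)(z - 3)
Step 2: Q'(z) = 2z - 7
Step 3: Q'(4) = 1, P(4) = 12
Step 4: Res = P(4)/Q'(4) = 12/1 = 12

12


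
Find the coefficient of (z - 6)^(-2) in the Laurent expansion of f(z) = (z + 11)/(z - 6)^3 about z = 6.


Step 1: Write the numerator in powers of (z - 6): z + 11 = (z - 6) + (1*6 + 11) = (z - 6) + 17
Step 2: Divide by (z - 6)^3: f(z) = 17(z - 6)^(-3) + (z - 6)^(-2)
Step 3: This finite sum is the Laurent series of f about z = 6.
Step 4: Coefficient of (z - 6)^(-2) = coefficient of (z - 6) in the re-centred numerator = 1

1


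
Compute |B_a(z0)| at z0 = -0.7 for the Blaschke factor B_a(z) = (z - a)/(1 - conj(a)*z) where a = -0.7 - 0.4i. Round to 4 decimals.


Step 1: Numerator z0 - a = -0.7 - (-0.7 - 0.4i) = 0 + 0.4i
Step 2: Denominator 1 - conj(a)*z0 = 1 - (-0.7 + 0.4i)*(-0.7) = 0.51 + 0.28i
Step 3: |z0 - a|^2 = 0^2 + 0.4^2 = 0.16; |1 - conj(a)*z0|^2 = 0.51^2 + 0.28^2 = 0.3385
Step 4: |B_a(-0.7)| = sqrt(0.16 / 0.3385) = sqrt(0.472674)
Step 5: = 0.6875

0.6875


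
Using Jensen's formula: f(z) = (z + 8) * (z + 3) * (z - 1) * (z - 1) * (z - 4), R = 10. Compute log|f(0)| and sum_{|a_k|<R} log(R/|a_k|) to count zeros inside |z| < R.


Jensen's formula: (1/2pi)*integral log|f(Re^it)|dt = log|f(0)| + sum_{|a_k|<R} log(R/|a_k|)
Step 1: f(0) = 8 * 3 * (-1) * (-1) * (-4) = -96
Step 2: log|f(0)| = log|-8| + log|-3| + log|1| + log|1| + log|4| = 4.5643
Step 3: Zeros inside |z| < 10: -8, -3, 1, 1, 4
Step 4: Jensen sum = log(10/8) + log(10/3) + log(10/1) + log(10/1) + log(10/4) = 6.9486
Step 5: n(R) = number of terms in the Jensen sum = count of zeros inside |z| < 10 = 5

5


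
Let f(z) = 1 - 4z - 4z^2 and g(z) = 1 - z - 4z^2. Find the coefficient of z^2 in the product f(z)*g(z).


Step 1: z^2 term in f*g comes from: (1)*(-4z^2) + (-4z)*(-z) + (-4z^2)*(1)
Step 2: = -4 + 4 - 4
Step 3: = -4

-4


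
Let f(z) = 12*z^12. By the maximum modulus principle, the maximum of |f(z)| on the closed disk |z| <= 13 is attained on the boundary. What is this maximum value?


Step 1: On |z| = 13, |f(z)| = 12 * |z|^12 = 12 * 13^12
Step 2: By maximum modulus principle, maximum is on boundary.
Step 3: Maximum = 12 * 23298085122481 = 279577021469772

279577021469772


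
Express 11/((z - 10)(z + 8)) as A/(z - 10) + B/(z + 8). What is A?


Step 1: Multiply both sides by (z - 10) and set z = 10
Step 2: A = 11 / (10 + 8)
Step 3: A = 11 / 18
Step 4: A = 11/18

11/18


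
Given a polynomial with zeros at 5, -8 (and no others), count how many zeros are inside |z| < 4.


Step 1: Check each root:
  z = 5: |5| = 5 >= 4
  z = -8: |-8| = 8 >= 4
Step 2: Count = 0

0


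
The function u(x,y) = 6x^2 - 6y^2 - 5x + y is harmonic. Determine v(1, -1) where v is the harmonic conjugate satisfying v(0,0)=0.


Step 1: v_x = -u_y = 12y - 1
Step 2: v_y = u_x = 12x - 5
Step 3: v = 12xy - x - 5y + C
Step 4: v(0,0) = 0 => C = 0
Step 5: v(1, -1) = -8

-8


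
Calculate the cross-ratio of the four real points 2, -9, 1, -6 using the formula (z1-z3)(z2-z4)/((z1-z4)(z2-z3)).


Step 1: (z1-z3)(z2-z4) = 1 * (-3) = -3
Step 2: (z1-z4)(z2-z3) = 8 * (-10) = -80
Step 3: Cross-ratio = 3/80 = 3/80

3/80


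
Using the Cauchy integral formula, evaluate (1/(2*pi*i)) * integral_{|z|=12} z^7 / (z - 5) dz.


Step 1: f(z) = z^7, a = 5 is inside |z| = 12
Step 2: By Cauchy integral formula: (1/(2pi*i)) * integral = f(a)
Step 3: f(5) = 5^7 = 78125

78125


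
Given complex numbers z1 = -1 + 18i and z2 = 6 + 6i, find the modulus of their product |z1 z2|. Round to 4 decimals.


Step 1: |z1| = sqrt((-1)^2 + 18^2) = sqrt(325)
Step 2: |z2| = sqrt(6^2 + 6^2) = sqrt(72)
Step 3: |z1*z2| = |z1|*|z2| = sqrt(325) * sqrt(72) = sqrt(325 * 72) = sqrt(23400)
Step 4: = 152.9706

152.9706


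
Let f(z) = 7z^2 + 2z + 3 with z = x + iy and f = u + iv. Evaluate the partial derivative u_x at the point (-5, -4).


Step 1: f(z) = 7(x+iy)^2 + 2(x+iy) + 3
Step 2: u = 7(x^2 - y^2) + 2x + 3
Step 3: u_x = 14x + 2
Step 4: At (-5, -4): u_x = -70 + 2 = -68

-68


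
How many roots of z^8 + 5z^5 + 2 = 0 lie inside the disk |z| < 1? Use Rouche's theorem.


Step 1: On |z| = 1 the three terms have sizes |z^8| = 1^8 = 1, |5z^5| = 5*1^5 = 5, |2| = 2
Step 2: The dominant term is g(z) = 5z^5; let h(z) = z^8 + 2 so f = g + h
Step 3: On |z| = 1: |g| = 5 and |h| <= 1 + 2 = 3
Step 4: Since 5 > 3, |h| < |g| on |z| = 1, so by Rouche f has the same number of zeros as g inside |z| < 1
Step 5: g(z) = 5z^5 has 5 zeros (at the origin, multiplicity 5) inside |z| < 1. Answer = 5

5


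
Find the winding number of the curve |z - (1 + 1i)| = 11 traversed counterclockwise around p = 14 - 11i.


Step 1: Center c = (1, 1), radius = 11
Step 2: |p - c|^2 = 13^2 + (-12)^2 = 313
Step 3: r^2 = 121
Step 4: |p-c| > r so winding number = 0

0


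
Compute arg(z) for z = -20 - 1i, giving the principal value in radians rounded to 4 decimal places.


Step 1: z = -20 - 1i
Step 2: arg(z) = atan2(-1, -20)
Step 3: arg(z) = -3.0916

-3.0916


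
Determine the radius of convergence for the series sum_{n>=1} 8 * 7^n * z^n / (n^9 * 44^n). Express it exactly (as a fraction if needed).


Step 1: General term a_n = 8 * 7^n / (n^9 * 44^n)
Step 2: By the root test, |a_n|^(1/n) = 8^(1/n) * 7 / (n^(9/n) * 44) -> 7/44 as n -> infinity (since 8^(1/n) -> 1 and n^(9/n) -> 1)
Step 3: R = 1/lim|a_n|^(1/n) = 44/7

44/7


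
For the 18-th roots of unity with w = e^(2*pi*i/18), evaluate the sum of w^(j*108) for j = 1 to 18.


Step 1: The sum sum_{j=1}^{n} w^(k*j) equals n if n | k, else 0.
Step 2: Here n = 18, k = 108
Step 3: Does n divide k? 18 | 108 -> True
Step 4: Sum = 18

18


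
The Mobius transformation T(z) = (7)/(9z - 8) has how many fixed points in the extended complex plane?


Step 1: Fixed points satisfy T(z) = z
Step 2: 9z^2 - 8z - 7 = 0
Step 3: Discriminant = (-8)^2 - 4*9*(-7) = 316
Step 4: Number of fixed points = 2

2


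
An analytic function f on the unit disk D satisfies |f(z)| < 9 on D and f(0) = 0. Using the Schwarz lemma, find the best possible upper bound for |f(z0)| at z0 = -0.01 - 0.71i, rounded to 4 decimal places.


Step 1: g = f/9 maps D -> D with g(0) = 0, so by the Schwarz lemma |g(z)| <= |z|, i.e. |f(z)| <= 9|z|; this is sharp (f(z) = 9z).
Step 2: |z0|^2 = (-0.01)^2 + (-0.71)^2 = 0.5042
Step 3: |z0| = sqrt(0.5042) = 0.71007
Step 4: Best bound = 9 * |z0| = 9 * 0.71007 = 6.3906

6.3906


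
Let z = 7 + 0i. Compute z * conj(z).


Step 1: conj(z) = 7 - 0i
Step 2: z * conj(z) = 7^2 + 0^2
Step 3: = 49 + 0 = 49

49


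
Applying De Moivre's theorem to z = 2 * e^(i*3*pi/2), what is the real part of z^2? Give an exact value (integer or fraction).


Step 1: By De Moivre's theorem, z^2 = 2^2 * e^(i*2*3*pi/2) = 4 * (cos(3*pi) + i*sin(3*pi))
Step 2: |z|^2 = 2^2 = 4
Step 3: Reduce the angle mod 2*pi: 3*pi - 2*pi = pi
Step 4: cos(pi) = -1
Step 5: Re(z^2) = 4 * (-1) = -4

-4


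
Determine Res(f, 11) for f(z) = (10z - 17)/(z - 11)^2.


Step 1: Pole of order 2 at z = 11
Step 2: Res = lim d/dz [(z - 11)^2 * f(z)] as z -> 11
Step 3: (z - 11)^2 * f(z) = 10z - 17
Step 4: d/dz[10z - 17] = 10

10


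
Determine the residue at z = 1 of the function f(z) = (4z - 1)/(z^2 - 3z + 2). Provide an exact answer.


Step 1: Q(z) = z^2 - 3z + 2 = (z - 1)(z - 2)
Step 2: Q'(z) = 2z - 3
Step 3: Q'(1) = -1, P(1) = 3
Step 4: Res = P(1)/Q'(1) = 3/(-1) = -3

-3


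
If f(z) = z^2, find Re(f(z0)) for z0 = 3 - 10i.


Step 1: z0 = 3 - 10i
Step 2: z0^2 = 3^2 - (-10)^2 - 60i
Step 3: real part = 9 - 100 = -91

-91


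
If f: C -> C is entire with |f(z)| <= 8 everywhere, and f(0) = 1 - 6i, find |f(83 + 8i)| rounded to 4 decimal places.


Step 1: By Liouville's theorem, a bounded entire function is constant.
Step 2: f(z) = f(0) = 1 - 6i for all z.
Step 3: |f(w)| = |1 - 6i| = sqrt(1 + 36)
Step 4: = 6.0828

6.0828


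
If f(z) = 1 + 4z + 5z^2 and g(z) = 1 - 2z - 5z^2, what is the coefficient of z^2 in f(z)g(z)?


Step 1: z^2 term in f*g comes from: (1)*(-5z^2) + (4z)*(-2z) + (5z^2)*(1)
Step 2: = -5 - 8 + 5
Step 3: = -8

-8


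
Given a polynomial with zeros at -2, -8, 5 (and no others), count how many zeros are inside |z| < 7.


Step 1: Check each root:
  z = -2: |-2| = 2 < 7
  z = -8: |-8| = 8 >= 7
  z = 5: |5| = 5 < 7
Step 2: Count = 2

2


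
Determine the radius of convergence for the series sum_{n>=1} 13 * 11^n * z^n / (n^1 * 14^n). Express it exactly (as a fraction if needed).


Step 1: General term a_n = 13 * 11^n / (n^1 * 14^n)
Step 2: By the root test, |a_n|^(1/n) = 13^(1/n) * 11 / (n^(1/n) * 14) -> 11/14 as n -> infinity (since 13^(1/n) -> 1 and n^(1/n) -> 1)
Step 3: R = 1/lim|a_n|^(1/n) = 14/11

14/11


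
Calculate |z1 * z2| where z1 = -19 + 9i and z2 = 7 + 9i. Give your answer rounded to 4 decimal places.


Step 1: |z1| = sqrt((-19)^2 + 9^2) = sqrt(442)
Step 2: |z2| = sqrt(7^2 + 9^2) = sqrt(130)
Step 3: |z1*z2| = |z1|*|z2| = sqrt(442) * sqrt(130) = sqrt(442 * 130) = sqrt(57460)
Step 4: = 239.7082

239.7082


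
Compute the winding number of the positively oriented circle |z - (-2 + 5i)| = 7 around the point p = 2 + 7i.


Step 1: Center c = (-2, 5), radius = 7
Step 2: |p - c|^2 = 4^2 + 2^2 = 20
Step 3: r^2 = 49
Step 4: |p-c| < r so winding number = 1

1


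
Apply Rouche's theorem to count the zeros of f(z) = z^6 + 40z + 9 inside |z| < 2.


Step 1: On |z| = 2 the three terms have sizes |z^6| = 2^6 = 64, |40z| = 40*2 = 80, |9| = 9
Step 2: The dominant term is g(z) = 40z; let h(z) = z^6 + 9 so f = g + h
Step 3: On |z| = 2: |g| = 80 and |h| <= 64 + 9 = 73
Step 4: Since 80 > 73, |h| < |g| on |z| = 2, so by Rouche f has the same number of zeros as g inside |z| < 2
Step 5: g(z) = 40z has 1 zero (at the origin, multiplicity 1) inside |z| < 2. Answer = 1

1


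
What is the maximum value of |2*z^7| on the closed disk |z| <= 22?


Step 1: On |z| = 22, |f(z)| = 2 * |z|^7 = 2 * 22^7
Step 2: By maximum modulus principle, maximum is on boundary.
Step 3: Maximum = 2 * 2494357888 = 4988715776

4988715776
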